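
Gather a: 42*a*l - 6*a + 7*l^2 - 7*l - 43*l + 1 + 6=a*(42*l - 6) + 7*l^2 - 50*l + 7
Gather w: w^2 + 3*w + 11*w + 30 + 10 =w^2 + 14*w + 40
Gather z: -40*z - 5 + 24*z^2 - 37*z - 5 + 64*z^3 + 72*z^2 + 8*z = 64*z^3 + 96*z^2 - 69*z - 10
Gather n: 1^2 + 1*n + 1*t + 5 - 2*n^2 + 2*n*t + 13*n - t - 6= -2*n^2 + n*(2*t + 14)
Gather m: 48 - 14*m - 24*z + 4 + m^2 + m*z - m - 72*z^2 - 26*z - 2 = m^2 + m*(z - 15) - 72*z^2 - 50*z + 50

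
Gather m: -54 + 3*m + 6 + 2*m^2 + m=2*m^2 + 4*m - 48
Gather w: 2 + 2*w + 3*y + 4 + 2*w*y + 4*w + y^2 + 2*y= w*(2*y + 6) + y^2 + 5*y + 6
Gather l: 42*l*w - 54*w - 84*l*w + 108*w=-42*l*w + 54*w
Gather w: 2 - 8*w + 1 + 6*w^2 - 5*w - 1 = 6*w^2 - 13*w + 2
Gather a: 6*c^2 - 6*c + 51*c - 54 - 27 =6*c^2 + 45*c - 81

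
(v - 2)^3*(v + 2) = v^4 - 4*v^3 + 16*v - 16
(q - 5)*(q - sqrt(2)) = q^2 - 5*q - sqrt(2)*q + 5*sqrt(2)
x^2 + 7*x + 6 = (x + 1)*(x + 6)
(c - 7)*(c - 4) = c^2 - 11*c + 28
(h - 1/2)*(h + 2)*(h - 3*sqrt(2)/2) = h^3 - 3*sqrt(2)*h^2/2 + 3*h^2/2 - 9*sqrt(2)*h/4 - h + 3*sqrt(2)/2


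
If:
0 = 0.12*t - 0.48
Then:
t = 4.00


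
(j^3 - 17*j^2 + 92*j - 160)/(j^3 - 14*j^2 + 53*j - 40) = (j - 4)/(j - 1)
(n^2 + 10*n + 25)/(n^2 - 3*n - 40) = (n + 5)/(n - 8)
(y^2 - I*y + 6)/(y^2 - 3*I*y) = (y + 2*I)/y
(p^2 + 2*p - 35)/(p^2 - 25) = (p + 7)/(p + 5)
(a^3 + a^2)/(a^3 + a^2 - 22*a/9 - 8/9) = 9*a^2*(a + 1)/(9*a^3 + 9*a^2 - 22*a - 8)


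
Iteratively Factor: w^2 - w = (w - 1)*(w)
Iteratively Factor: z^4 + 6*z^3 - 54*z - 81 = (z + 3)*(z^3 + 3*z^2 - 9*z - 27) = (z + 3)^2*(z^2 - 9) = (z + 3)^3*(z - 3)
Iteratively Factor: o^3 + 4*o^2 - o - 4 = (o - 1)*(o^2 + 5*o + 4) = (o - 1)*(o + 1)*(o + 4)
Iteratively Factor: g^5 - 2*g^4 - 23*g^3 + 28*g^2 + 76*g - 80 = (g - 1)*(g^4 - g^3 - 24*g^2 + 4*g + 80) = (g - 1)*(g + 4)*(g^3 - 5*g^2 - 4*g + 20) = (g - 2)*(g - 1)*(g + 4)*(g^2 - 3*g - 10) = (g - 5)*(g - 2)*(g - 1)*(g + 4)*(g + 2)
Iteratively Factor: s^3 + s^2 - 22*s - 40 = (s + 4)*(s^2 - 3*s - 10) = (s + 2)*(s + 4)*(s - 5)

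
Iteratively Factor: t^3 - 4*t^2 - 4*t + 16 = (t - 4)*(t^2 - 4) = (t - 4)*(t - 2)*(t + 2)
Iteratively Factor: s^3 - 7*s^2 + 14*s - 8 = (s - 2)*(s^2 - 5*s + 4) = (s - 4)*(s - 2)*(s - 1)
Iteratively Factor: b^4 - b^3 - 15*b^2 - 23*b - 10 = (b - 5)*(b^3 + 4*b^2 + 5*b + 2) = (b - 5)*(b + 2)*(b^2 + 2*b + 1) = (b - 5)*(b + 1)*(b + 2)*(b + 1)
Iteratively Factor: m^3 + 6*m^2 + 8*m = (m + 4)*(m^2 + 2*m) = m*(m + 4)*(m + 2)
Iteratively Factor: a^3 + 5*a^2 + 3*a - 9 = (a - 1)*(a^2 + 6*a + 9) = (a - 1)*(a + 3)*(a + 3)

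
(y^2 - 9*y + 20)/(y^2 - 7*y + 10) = (y - 4)/(y - 2)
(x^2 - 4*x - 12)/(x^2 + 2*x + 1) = (x^2 - 4*x - 12)/(x^2 + 2*x + 1)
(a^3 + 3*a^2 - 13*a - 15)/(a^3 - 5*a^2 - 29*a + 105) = (a + 1)/(a - 7)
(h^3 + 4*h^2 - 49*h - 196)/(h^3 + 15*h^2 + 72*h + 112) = (h - 7)/(h + 4)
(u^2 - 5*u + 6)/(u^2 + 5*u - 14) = (u - 3)/(u + 7)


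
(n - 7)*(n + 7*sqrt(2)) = n^2 - 7*n + 7*sqrt(2)*n - 49*sqrt(2)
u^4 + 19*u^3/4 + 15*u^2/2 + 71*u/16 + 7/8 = (u + 1/2)^2*(u + 7/4)*(u + 2)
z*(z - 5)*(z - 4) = z^3 - 9*z^2 + 20*z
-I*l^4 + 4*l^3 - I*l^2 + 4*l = l*(l - I)*(l + 4*I)*(-I*l + 1)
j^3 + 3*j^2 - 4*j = j*(j - 1)*(j + 4)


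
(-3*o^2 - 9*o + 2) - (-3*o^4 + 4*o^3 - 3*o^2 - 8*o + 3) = 3*o^4 - 4*o^3 - o - 1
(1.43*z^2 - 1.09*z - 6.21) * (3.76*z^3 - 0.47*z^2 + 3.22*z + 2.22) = 5.3768*z^5 - 4.7705*z^4 - 18.2327*z^3 + 2.5835*z^2 - 22.416*z - 13.7862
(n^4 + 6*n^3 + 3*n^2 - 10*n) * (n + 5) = n^5 + 11*n^4 + 33*n^3 + 5*n^2 - 50*n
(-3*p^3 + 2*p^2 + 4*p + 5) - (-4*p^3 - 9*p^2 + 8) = p^3 + 11*p^2 + 4*p - 3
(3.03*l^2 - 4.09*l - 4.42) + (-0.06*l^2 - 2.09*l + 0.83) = 2.97*l^2 - 6.18*l - 3.59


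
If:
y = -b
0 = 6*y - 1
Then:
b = -1/6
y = 1/6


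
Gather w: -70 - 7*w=-7*w - 70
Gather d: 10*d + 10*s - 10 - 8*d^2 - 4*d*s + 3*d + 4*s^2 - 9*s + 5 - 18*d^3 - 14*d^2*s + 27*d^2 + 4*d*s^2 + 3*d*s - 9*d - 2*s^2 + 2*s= -18*d^3 + d^2*(19 - 14*s) + d*(4*s^2 - s + 4) + 2*s^2 + 3*s - 5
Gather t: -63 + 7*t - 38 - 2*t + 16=5*t - 85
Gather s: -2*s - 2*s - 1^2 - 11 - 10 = -4*s - 22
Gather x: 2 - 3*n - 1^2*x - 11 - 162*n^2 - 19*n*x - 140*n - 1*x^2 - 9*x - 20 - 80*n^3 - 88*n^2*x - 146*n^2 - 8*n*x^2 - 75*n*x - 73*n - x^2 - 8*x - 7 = -80*n^3 - 308*n^2 - 216*n + x^2*(-8*n - 2) + x*(-88*n^2 - 94*n - 18) - 36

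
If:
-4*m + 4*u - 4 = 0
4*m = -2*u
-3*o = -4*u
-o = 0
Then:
No Solution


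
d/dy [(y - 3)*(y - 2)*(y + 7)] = 3*y^2 + 4*y - 29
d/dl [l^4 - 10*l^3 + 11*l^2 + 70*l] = 4*l^3 - 30*l^2 + 22*l + 70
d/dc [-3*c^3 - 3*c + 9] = -9*c^2 - 3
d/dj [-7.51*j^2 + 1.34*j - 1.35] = 1.34 - 15.02*j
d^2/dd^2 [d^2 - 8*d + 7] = 2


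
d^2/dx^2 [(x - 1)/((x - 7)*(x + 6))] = 2*(x^3 - 3*x^2 + 129*x - 85)/(x^6 - 3*x^5 - 123*x^4 + 251*x^3 + 5166*x^2 - 5292*x - 74088)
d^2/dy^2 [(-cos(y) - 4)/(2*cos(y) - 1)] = 9*(cos(y) + cos(2*y) - 3)/(2*cos(y) - 1)^3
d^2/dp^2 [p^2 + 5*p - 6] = 2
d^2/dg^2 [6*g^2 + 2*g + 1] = 12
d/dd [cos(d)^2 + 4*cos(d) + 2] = -2*(cos(d) + 2)*sin(d)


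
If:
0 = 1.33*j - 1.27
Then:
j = 0.95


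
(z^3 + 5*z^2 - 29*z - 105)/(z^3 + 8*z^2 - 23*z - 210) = (z + 3)/(z + 6)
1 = 1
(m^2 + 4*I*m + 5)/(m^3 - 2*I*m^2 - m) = (m + 5*I)/(m*(m - I))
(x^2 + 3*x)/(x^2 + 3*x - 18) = x*(x + 3)/(x^2 + 3*x - 18)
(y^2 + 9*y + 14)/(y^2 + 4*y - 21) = (y + 2)/(y - 3)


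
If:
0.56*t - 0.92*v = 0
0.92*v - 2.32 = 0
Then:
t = 4.14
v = 2.52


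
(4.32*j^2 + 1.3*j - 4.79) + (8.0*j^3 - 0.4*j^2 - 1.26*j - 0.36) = 8.0*j^3 + 3.92*j^2 + 0.04*j - 5.15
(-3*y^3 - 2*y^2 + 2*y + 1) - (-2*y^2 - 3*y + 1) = -3*y^3 + 5*y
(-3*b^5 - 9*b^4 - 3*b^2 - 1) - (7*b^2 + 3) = -3*b^5 - 9*b^4 - 10*b^2 - 4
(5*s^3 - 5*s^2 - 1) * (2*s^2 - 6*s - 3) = 10*s^5 - 40*s^4 + 15*s^3 + 13*s^2 + 6*s + 3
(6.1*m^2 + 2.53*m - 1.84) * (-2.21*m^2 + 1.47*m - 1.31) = -13.481*m^4 + 3.3757*m^3 - 0.205500000000001*m^2 - 6.0191*m + 2.4104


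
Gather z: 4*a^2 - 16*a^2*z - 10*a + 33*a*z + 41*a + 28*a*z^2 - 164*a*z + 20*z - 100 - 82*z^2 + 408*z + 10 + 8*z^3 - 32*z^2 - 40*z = 4*a^2 + 31*a + 8*z^3 + z^2*(28*a - 114) + z*(-16*a^2 - 131*a + 388) - 90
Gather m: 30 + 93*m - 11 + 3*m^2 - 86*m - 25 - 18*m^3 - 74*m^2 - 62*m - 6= -18*m^3 - 71*m^2 - 55*m - 12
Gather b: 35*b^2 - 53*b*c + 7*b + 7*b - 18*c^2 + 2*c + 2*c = 35*b^2 + b*(14 - 53*c) - 18*c^2 + 4*c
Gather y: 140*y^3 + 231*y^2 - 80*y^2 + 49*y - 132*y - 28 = 140*y^3 + 151*y^2 - 83*y - 28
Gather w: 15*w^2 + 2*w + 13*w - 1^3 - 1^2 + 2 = 15*w^2 + 15*w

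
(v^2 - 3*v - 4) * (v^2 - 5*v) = v^4 - 8*v^3 + 11*v^2 + 20*v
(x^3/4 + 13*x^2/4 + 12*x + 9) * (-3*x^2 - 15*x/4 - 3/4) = -3*x^5/4 - 171*x^4/16 - 387*x^3/8 - 1191*x^2/16 - 171*x/4 - 27/4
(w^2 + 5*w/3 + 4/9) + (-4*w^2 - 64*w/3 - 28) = -3*w^2 - 59*w/3 - 248/9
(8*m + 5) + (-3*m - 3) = 5*m + 2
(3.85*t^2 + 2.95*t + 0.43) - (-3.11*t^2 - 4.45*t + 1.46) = 6.96*t^2 + 7.4*t - 1.03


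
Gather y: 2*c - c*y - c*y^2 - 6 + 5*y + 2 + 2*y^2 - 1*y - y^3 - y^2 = 2*c - y^3 + y^2*(1 - c) + y*(4 - c) - 4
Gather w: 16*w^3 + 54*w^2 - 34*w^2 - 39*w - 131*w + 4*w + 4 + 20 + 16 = 16*w^3 + 20*w^2 - 166*w + 40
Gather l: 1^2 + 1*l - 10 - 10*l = -9*l - 9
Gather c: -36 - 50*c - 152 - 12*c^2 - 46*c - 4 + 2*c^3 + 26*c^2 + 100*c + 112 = 2*c^3 + 14*c^2 + 4*c - 80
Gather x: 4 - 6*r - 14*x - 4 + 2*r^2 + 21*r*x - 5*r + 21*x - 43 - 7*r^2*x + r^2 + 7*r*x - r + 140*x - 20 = 3*r^2 - 12*r + x*(-7*r^2 + 28*r + 147) - 63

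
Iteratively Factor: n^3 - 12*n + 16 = (n + 4)*(n^2 - 4*n + 4) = (n - 2)*(n + 4)*(n - 2)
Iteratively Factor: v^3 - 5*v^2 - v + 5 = (v + 1)*(v^2 - 6*v + 5) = (v - 5)*(v + 1)*(v - 1)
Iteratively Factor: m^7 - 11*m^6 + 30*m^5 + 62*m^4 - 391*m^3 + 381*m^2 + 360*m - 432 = (m - 3)*(m^6 - 8*m^5 + 6*m^4 + 80*m^3 - 151*m^2 - 72*m + 144) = (m - 3)^2*(m^5 - 5*m^4 - 9*m^3 + 53*m^2 + 8*m - 48) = (m - 3)^2*(m - 1)*(m^4 - 4*m^3 - 13*m^2 + 40*m + 48) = (m - 3)^2*(m - 1)*(m + 3)*(m^3 - 7*m^2 + 8*m + 16) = (m - 3)^2*(m - 1)*(m + 1)*(m + 3)*(m^2 - 8*m + 16) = (m - 4)*(m - 3)^2*(m - 1)*(m + 1)*(m + 3)*(m - 4)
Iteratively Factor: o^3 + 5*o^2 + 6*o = (o)*(o^2 + 5*o + 6) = o*(o + 3)*(o + 2)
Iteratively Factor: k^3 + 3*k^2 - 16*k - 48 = (k + 4)*(k^2 - k - 12) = (k + 3)*(k + 4)*(k - 4)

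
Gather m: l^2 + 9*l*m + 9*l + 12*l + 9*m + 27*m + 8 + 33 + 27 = l^2 + 21*l + m*(9*l + 36) + 68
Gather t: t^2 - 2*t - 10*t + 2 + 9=t^2 - 12*t + 11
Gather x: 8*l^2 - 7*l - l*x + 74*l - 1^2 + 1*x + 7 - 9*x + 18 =8*l^2 + 67*l + x*(-l - 8) + 24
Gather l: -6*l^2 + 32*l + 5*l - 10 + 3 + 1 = -6*l^2 + 37*l - 6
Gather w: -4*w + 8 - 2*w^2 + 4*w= 8 - 2*w^2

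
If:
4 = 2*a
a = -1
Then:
No Solution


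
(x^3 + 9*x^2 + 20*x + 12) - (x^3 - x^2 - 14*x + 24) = 10*x^2 + 34*x - 12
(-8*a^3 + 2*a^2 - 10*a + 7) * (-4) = 32*a^3 - 8*a^2 + 40*a - 28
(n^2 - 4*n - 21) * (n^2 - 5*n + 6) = n^4 - 9*n^3 + 5*n^2 + 81*n - 126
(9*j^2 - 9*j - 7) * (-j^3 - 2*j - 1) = -9*j^5 + 9*j^4 - 11*j^3 + 9*j^2 + 23*j + 7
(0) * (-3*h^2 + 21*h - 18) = 0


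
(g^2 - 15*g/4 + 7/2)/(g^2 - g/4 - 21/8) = 2*(g - 2)/(2*g + 3)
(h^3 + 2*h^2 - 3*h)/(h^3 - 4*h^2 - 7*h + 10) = h*(h + 3)/(h^2 - 3*h - 10)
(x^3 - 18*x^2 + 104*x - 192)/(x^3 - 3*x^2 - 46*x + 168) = (x - 8)/(x + 7)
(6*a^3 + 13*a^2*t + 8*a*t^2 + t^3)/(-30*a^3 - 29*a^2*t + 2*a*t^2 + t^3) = (a + t)/(-5*a + t)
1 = 1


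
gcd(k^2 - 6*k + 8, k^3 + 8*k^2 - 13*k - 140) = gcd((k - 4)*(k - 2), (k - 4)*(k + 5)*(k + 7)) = k - 4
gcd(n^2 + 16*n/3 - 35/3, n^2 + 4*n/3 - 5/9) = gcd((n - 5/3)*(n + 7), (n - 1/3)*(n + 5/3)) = 1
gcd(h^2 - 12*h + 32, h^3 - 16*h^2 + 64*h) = h - 8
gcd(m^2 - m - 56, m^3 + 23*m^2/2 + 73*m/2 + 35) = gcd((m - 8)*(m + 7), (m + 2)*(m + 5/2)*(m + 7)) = m + 7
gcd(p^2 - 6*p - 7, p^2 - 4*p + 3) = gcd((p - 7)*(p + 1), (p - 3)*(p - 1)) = 1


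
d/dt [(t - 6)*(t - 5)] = 2*t - 11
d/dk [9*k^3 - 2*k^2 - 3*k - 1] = 27*k^2 - 4*k - 3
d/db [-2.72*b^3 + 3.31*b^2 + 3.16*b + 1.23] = -8.16*b^2 + 6.62*b + 3.16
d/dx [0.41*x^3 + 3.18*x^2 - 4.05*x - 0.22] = 1.23*x^2 + 6.36*x - 4.05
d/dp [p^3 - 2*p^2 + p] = 3*p^2 - 4*p + 1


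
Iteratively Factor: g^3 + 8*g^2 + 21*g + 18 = (g + 3)*(g^2 + 5*g + 6) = (g + 3)^2*(g + 2)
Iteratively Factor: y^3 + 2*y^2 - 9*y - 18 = (y + 2)*(y^2 - 9) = (y + 2)*(y + 3)*(y - 3)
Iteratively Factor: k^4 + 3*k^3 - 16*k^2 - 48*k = (k)*(k^3 + 3*k^2 - 16*k - 48) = k*(k + 3)*(k^2 - 16) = k*(k - 4)*(k + 3)*(k + 4)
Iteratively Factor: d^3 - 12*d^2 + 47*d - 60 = (d - 4)*(d^2 - 8*d + 15) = (d - 4)*(d - 3)*(d - 5)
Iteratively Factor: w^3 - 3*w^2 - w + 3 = (w - 3)*(w^2 - 1) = (w - 3)*(w - 1)*(w + 1)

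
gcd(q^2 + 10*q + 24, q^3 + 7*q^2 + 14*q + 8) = q + 4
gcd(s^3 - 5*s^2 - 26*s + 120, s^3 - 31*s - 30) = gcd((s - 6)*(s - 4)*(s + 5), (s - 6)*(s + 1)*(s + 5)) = s^2 - s - 30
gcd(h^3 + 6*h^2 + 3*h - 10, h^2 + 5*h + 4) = 1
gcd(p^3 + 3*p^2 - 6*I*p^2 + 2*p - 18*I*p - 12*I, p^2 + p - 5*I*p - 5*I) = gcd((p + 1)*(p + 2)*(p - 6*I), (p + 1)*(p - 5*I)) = p + 1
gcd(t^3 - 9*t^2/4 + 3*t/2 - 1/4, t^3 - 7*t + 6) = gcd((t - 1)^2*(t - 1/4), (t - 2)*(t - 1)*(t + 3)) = t - 1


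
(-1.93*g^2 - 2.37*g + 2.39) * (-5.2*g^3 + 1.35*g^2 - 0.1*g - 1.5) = 10.036*g^5 + 9.7185*g^4 - 15.4345*g^3 + 6.3585*g^2 + 3.316*g - 3.585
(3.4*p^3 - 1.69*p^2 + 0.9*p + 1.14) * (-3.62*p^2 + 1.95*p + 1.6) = -12.308*p^5 + 12.7478*p^4 - 1.1135*p^3 - 5.0758*p^2 + 3.663*p + 1.824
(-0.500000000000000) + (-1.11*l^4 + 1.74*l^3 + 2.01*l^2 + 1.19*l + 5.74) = -1.11*l^4 + 1.74*l^3 + 2.01*l^2 + 1.19*l + 5.24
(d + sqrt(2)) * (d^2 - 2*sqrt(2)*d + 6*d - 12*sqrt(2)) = d^3 - sqrt(2)*d^2 + 6*d^2 - 6*sqrt(2)*d - 4*d - 24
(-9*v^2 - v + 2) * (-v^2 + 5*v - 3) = 9*v^4 - 44*v^3 + 20*v^2 + 13*v - 6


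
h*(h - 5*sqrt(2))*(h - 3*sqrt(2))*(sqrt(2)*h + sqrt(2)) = sqrt(2)*h^4 - 16*h^3 + sqrt(2)*h^3 - 16*h^2 + 30*sqrt(2)*h^2 + 30*sqrt(2)*h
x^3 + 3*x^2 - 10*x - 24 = (x - 3)*(x + 2)*(x + 4)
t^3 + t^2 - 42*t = t*(t - 6)*(t + 7)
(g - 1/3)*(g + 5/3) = g^2 + 4*g/3 - 5/9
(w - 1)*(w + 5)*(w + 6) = w^3 + 10*w^2 + 19*w - 30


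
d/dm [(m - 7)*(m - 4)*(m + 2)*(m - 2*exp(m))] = -2*m^3*exp(m) + 4*m^3 + 12*m^2*exp(m) - 27*m^2 + 24*m*exp(m) + 12*m - 124*exp(m) + 56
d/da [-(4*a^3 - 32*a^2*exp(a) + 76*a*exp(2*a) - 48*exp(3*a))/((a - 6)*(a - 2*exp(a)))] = 4*((a - 6)*(a - 2*exp(a))*(8*a^2*exp(a) - 3*a^2 - 38*a*exp(2*a) + 16*a*exp(a) + 36*exp(3*a) - 19*exp(2*a)) - (a - 6)*(2*exp(a) - 1)*(a^3 - 8*a^2*exp(a) + 19*a*exp(2*a) - 12*exp(3*a)) + (a - 2*exp(a))*(a^3 - 8*a^2*exp(a) + 19*a*exp(2*a) - 12*exp(3*a)))/((a - 6)^2*(a - 2*exp(a))^2)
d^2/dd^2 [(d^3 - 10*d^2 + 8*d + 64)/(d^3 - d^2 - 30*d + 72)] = 6*(-3*d^3 + 2*d^2 - 156*d - 144)/(d^6 + 9*d^5 - 27*d^4 - 297*d^3 + 486*d^2 + 2916*d - 5832)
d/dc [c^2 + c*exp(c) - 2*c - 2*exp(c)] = c*exp(c) + 2*c - exp(c) - 2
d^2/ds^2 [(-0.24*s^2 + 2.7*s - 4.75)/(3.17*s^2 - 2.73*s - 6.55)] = (-3.5527136788005e-15*s^4 + 50.1100920000001*s^3 - 316.29309*s^2 + 583.01055*s - 385.2091)/(31.855013*s^6 - 82.300491*s^5 - 126.583806*s^4 + 319.759713*s^3 + 261.55329*s^2 - 351.371475*s - 281.011375)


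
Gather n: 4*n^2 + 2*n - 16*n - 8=4*n^2 - 14*n - 8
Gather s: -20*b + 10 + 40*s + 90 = -20*b + 40*s + 100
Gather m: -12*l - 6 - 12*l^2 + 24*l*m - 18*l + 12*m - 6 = -12*l^2 - 30*l + m*(24*l + 12) - 12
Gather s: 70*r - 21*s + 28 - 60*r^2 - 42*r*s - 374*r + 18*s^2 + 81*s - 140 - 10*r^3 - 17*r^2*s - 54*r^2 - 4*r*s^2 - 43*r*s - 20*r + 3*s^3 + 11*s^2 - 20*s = -10*r^3 - 114*r^2 - 324*r + 3*s^3 + s^2*(29 - 4*r) + s*(-17*r^2 - 85*r + 40) - 112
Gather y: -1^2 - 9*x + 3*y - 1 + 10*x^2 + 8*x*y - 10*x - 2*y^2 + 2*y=10*x^2 - 19*x - 2*y^2 + y*(8*x + 5) - 2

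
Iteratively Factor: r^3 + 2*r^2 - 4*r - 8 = (r + 2)*(r^2 - 4) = (r + 2)^2*(r - 2)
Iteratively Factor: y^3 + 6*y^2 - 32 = (y + 4)*(y^2 + 2*y - 8) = (y + 4)^2*(y - 2)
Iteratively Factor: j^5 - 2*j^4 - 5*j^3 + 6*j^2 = (j)*(j^4 - 2*j^3 - 5*j^2 + 6*j) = j*(j + 2)*(j^3 - 4*j^2 + 3*j) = j^2*(j + 2)*(j^2 - 4*j + 3) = j^2*(j - 3)*(j + 2)*(j - 1)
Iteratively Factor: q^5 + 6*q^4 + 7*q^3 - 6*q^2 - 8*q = (q)*(q^4 + 6*q^3 + 7*q^2 - 6*q - 8) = q*(q - 1)*(q^3 + 7*q^2 + 14*q + 8) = q*(q - 1)*(q + 4)*(q^2 + 3*q + 2) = q*(q - 1)*(q + 2)*(q + 4)*(q + 1)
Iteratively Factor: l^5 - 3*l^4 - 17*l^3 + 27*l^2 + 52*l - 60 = (l - 1)*(l^4 - 2*l^3 - 19*l^2 + 8*l + 60) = (l - 5)*(l - 1)*(l^3 + 3*l^2 - 4*l - 12) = (l - 5)*(l - 1)*(l + 2)*(l^2 + l - 6) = (l - 5)*(l - 2)*(l - 1)*(l + 2)*(l + 3)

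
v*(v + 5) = v^2 + 5*v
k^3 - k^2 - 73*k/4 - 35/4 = (k - 5)*(k + 1/2)*(k + 7/2)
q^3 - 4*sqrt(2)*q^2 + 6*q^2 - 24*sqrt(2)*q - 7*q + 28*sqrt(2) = (q - 1)*(q + 7)*(q - 4*sqrt(2))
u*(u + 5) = u^2 + 5*u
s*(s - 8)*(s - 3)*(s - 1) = s^4 - 12*s^3 + 35*s^2 - 24*s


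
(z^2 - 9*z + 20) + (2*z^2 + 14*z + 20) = 3*z^2 + 5*z + 40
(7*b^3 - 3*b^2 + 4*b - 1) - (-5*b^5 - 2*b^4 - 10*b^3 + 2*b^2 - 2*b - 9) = 5*b^5 + 2*b^4 + 17*b^3 - 5*b^2 + 6*b + 8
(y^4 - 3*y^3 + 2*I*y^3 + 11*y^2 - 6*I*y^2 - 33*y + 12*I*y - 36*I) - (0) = y^4 - 3*y^3 + 2*I*y^3 + 11*y^2 - 6*I*y^2 - 33*y + 12*I*y - 36*I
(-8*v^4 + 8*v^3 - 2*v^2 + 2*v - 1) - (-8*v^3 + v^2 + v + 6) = -8*v^4 + 16*v^3 - 3*v^2 + v - 7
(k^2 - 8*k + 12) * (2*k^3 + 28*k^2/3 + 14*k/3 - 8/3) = 2*k^5 - 20*k^4/3 - 46*k^3 + 72*k^2 + 232*k/3 - 32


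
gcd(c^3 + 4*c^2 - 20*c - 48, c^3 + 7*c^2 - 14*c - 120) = c^2 + 2*c - 24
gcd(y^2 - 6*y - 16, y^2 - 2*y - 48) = y - 8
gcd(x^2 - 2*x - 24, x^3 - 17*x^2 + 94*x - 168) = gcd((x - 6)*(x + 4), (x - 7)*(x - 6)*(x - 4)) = x - 6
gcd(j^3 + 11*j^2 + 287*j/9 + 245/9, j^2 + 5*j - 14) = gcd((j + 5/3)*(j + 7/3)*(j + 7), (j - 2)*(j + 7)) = j + 7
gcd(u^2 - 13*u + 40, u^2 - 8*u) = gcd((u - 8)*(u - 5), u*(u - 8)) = u - 8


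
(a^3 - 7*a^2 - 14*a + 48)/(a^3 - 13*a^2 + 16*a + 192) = (a - 2)/(a - 8)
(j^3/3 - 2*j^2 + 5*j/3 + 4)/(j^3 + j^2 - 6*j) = (j^3 - 6*j^2 + 5*j + 12)/(3*j*(j^2 + j - 6))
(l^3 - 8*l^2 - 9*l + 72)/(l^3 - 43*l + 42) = (l^3 - 8*l^2 - 9*l + 72)/(l^3 - 43*l + 42)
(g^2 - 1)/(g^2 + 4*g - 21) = (g^2 - 1)/(g^2 + 4*g - 21)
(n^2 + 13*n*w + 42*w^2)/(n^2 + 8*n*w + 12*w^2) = (n + 7*w)/(n + 2*w)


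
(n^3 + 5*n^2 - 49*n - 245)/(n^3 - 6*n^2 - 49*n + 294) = (n + 5)/(n - 6)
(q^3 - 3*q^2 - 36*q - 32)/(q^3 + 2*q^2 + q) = (q^2 - 4*q - 32)/(q*(q + 1))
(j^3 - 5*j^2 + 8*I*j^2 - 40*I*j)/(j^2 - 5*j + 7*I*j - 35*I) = j*(j + 8*I)/(j + 7*I)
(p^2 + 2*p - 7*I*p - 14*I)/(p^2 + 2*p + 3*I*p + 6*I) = (p - 7*I)/(p + 3*I)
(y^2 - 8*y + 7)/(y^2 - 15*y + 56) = (y - 1)/(y - 8)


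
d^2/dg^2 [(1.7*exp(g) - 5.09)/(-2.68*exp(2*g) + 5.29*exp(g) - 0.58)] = (-12.21008*exp(4*g) + 122.132424*exp(3*g) - 200.630964*exp(2*g) + 105.575545*exp(g) + 15.045258)*exp(g)/(19.248832*exp(6*g) - 113.984688*exp(5*g) + 237.48954*exp(4*g) - 197.372545*exp(3*g) + 51.39699*exp(2*g) - 5.338668*exp(g) + 0.195112)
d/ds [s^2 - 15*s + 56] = 2*s - 15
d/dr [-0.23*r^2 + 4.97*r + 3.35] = 4.97 - 0.46*r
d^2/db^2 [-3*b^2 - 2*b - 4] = -6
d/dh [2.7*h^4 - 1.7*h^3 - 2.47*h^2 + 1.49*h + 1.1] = 10.8*h^3 - 5.1*h^2 - 4.94*h + 1.49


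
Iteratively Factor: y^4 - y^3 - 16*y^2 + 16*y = (y - 4)*(y^3 + 3*y^2 - 4*y) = (y - 4)*(y - 1)*(y^2 + 4*y) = y*(y - 4)*(y - 1)*(y + 4)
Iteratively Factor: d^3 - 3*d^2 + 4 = (d - 2)*(d^2 - d - 2) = (d - 2)*(d + 1)*(d - 2)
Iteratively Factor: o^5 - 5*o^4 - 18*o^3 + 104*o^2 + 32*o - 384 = (o + 2)*(o^4 - 7*o^3 - 4*o^2 + 112*o - 192) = (o - 4)*(o + 2)*(o^3 - 3*o^2 - 16*o + 48) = (o - 4)*(o + 2)*(o + 4)*(o^2 - 7*o + 12) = (o - 4)*(o - 3)*(o + 2)*(o + 4)*(o - 4)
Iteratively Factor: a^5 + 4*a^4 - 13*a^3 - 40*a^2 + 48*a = (a)*(a^4 + 4*a^3 - 13*a^2 - 40*a + 48) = a*(a - 3)*(a^3 + 7*a^2 + 8*a - 16) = a*(a - 3)*(a + 4)*(a^2 + 3*a - 4) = a*(a - 3)*(a + 4)^2*(a - 1)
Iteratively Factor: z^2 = (z)*(z)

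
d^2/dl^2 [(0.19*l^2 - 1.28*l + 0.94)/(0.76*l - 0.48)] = 0.239552/(0.438976*l^3 - 0.831744*l^2 + 0.525312*l - 0.110592)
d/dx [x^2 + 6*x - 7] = 2*x + 6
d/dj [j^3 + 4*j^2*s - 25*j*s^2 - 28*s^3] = 3*j^2 + 8*j*s - 25*s^2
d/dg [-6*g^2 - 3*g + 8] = -12*g - 3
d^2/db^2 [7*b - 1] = 0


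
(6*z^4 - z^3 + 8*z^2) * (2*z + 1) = 12*z^5 + 4*z^4 + 15*z^3 + 8*z^2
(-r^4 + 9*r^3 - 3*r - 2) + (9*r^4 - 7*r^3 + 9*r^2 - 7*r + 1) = 8*r^4 + 2*r^3 + 9*r^2 - 10*r - 1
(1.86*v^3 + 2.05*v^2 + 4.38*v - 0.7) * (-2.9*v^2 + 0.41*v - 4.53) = -5.394*v^5 - 5.1824*v^4 - 20.2873*v^3 - 5.4607*v^2 - 20.1284*v + 3.171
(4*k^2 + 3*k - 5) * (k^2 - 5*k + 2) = 4*k^4 - 17*k^3 - 12*k^2 + 31*k - 10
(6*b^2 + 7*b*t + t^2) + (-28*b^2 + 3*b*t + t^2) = -22*b^2 + 10*b*t + 2*t^2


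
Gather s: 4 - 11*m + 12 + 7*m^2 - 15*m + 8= 7*m^2 - 26*m + 24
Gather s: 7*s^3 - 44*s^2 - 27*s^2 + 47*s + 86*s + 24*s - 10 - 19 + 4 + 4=7*s^3 - 71*s^2 + 157*s - 21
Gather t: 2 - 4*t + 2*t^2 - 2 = 2*t^2 - 4*t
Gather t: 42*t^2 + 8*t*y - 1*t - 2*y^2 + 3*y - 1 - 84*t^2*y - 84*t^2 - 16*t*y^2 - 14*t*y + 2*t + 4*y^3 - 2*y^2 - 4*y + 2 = t^2*(-84*y - 42) + t*(-16*y^2 - 6*y + 1) + 4*y^3 - 4*y^2 - y + 1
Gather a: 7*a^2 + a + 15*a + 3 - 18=7*a^2 + 16*a - 15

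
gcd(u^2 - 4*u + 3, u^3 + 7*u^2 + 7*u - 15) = u - 1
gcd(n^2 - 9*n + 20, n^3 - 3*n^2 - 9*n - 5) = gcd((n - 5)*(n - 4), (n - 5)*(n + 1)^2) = n - 5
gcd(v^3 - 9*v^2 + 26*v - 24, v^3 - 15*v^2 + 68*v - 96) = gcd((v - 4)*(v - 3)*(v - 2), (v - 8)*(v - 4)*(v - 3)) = v^2 - 7*v + 12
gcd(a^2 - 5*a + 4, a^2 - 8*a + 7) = a - 1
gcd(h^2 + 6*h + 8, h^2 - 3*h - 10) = h + 2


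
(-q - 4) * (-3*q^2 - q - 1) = 3*q^3 + 13*q^2 + 5*q + 4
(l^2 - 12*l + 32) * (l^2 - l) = l^4 - 13*l^3 + 44*l^2 - 32*l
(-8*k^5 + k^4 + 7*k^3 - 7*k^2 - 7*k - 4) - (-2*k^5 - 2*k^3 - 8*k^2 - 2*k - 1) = -6*k^5 + k^4 + 9*k^3 + k^2 - 5*k - 3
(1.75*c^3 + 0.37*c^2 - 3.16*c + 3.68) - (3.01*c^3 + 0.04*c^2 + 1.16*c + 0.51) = -1.26*c^3 + 0.33*c^2 - 4.32*c + 3.17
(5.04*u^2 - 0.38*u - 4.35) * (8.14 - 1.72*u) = -8.6688*u^3 + 41.6792*u^2 + 4.3888*u - 35.409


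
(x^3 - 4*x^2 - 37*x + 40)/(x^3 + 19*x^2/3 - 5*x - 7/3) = 3*(x^2 - 3*x - 40)/(3*x^2 + 22*x + 7)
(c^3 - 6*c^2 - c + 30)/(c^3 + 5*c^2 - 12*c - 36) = (c - 5)/(c + 6)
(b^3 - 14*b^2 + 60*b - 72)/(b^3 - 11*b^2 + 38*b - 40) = (b^2 - 12*b + 36)/(b^2 - 9*b + 20)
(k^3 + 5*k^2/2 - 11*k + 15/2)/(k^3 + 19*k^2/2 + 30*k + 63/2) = (2*k^3 + 5*k^2 - 22*k + 15)/(2*k^3 + 19*k^2 + 60*k + 63)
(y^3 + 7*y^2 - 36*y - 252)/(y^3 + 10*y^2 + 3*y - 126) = (y - 6)/(y - 3)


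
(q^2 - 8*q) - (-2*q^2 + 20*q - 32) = 3*q^2 - 28*q + 32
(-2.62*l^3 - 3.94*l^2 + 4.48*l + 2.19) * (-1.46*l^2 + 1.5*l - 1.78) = 3.8252*l^5 + 1.8224*l^4 - 7.7872*l^3 + 10.5358*l^2 - 4.6894*l - 3.8982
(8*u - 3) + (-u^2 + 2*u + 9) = -u^2 + 10*u + 6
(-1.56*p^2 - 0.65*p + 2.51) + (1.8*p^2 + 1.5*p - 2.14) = 0.24*p^2 + 0.85*p + 0.37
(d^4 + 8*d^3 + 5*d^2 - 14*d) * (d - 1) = d^5 + 7*d^4 - 3*d^3 - 19*d^2 + 14*d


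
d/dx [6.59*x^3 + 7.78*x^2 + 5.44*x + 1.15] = 19.77*x^2 + 15.56*x + 5.44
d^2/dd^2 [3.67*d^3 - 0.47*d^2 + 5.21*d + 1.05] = 22.02*d - 0.94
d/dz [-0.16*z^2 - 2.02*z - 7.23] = -0.32*z - 2.02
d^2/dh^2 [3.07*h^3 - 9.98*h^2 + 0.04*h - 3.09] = 18.42*h - 19.96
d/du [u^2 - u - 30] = 2*u - 1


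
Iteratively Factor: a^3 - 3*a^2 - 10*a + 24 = (a - 4)*(a^2 + a - 6) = (a - 4)*(a - 2)*(a + 3)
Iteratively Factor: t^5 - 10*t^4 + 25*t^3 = (t)*(t^4 - 10*t^3 + 25*t^2) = t*(t - 5)*(t^3 - 5*t^2) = t^2*(t - 5)*(t^2 - 5*t) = t^2*(t - 5)^2*(t)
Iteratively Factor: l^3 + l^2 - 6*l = (l - 2)*(l^2 + 3*l) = l*(l - 2)*(l + 3)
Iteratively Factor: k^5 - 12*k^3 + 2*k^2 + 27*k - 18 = (k - 1)*(k^4 + k^3 - 11*k^2 - 9*k + 18) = (k - 1)^2*(k^3 + 2*k^2 - 9*k - 18) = (k - 3)*(k - 1)^2*(k^2 + 5*k + 6) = (k - 3)*(k - 1)^2*(k + 3)*(k + 2)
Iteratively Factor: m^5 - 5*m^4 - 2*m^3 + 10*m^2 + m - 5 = (m + 1)*(m^4 - 6*m^3 + 4*m^2 + 6*m - 5) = (m - 1)*(m + 1)*(m^3 - 5*m^2 - m + 5) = (m - 1)*(m + 1)^2*(m^2 - 6*m + 5) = (m - 5)*(m - 1)*(m + 1)^2*(m - 1)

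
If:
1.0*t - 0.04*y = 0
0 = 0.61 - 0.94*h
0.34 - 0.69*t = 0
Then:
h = 0.65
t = 0.49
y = 12.32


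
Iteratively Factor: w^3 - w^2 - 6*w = (w)*(w^2 - w - 6) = w*(w - 3)*(w + 2)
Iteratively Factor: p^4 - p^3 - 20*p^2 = (p)*(p^3 - p^2 - 20*p) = p*(p - 5)*(p^2 + 4*p) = p*(p - 5)*(p + 4)*(p)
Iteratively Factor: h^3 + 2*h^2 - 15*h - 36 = (h + 3)*(h^2 - h - 12) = (h - 4)*(h + 3)*(h + 3)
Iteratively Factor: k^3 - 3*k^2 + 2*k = (k - 1)*(k^2 - 2*k) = (k - 2)*(k - 1)*(k)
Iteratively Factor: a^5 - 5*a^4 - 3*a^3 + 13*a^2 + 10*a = (a - 5)*(a^4 - 3*a^2 - 2*a) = (a - 5)*(a + 1)*(a^3 - a^2 - 2*a) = a*(a - 5)*(a + 1)*(a^2 - a - 2) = a*(a - 5)*(a + 1)^2*(a - 2)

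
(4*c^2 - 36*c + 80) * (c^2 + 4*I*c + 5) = 4*c^4 - 36*c^3 + 16*I*c^3 + 100*c^2 - 144*I*c^2 - 180*c + 320*I*c + 400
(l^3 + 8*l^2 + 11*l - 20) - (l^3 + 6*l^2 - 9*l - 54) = 2*l^2 + 20*l + 34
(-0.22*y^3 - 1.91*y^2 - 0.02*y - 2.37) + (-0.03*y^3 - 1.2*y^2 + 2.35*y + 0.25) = -0.25*y^3 - 3.11*y^2 + 2.33*y - 2.12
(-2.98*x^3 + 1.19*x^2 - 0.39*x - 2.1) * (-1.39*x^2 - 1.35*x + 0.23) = 4.1422*x^5 + 2.3689*x^4 - 1.7498*x^3 + 3.7192*x^2 + 2.7453*x - 0.483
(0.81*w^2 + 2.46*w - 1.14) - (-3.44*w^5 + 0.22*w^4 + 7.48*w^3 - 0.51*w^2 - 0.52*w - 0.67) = 3.44*w^5 - 0.22*w^4 - 7.48*w^3 + 1.32*w^2 + 2.98*w - 0.47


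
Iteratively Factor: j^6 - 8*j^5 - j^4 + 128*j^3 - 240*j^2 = (j)*(j^5 - 8*j^4 - j^3 + 128*j^2 - 240*j) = j^2*(j^4 - 8*j^3 - j^2 + 128*j - 240) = j^2*(j - 5)*(j^3 - 3*j^2 - 16*j + 48) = j^2*(j - 5)*(j + 4)*(j^2 - 7*j + 12) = j^2*(j - 5)*(j - 3)*(j + 4)*(j - 4)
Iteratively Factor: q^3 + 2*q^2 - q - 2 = (q + 2)*(q^2 - 1) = (q + 1)*(q + 2)*(q - 1)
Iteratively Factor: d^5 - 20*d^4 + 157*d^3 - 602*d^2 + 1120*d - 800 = (d - 2)*(d^4 - 18*d^3 + 121*d^2 - 360*d + 400) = (d - 5)*(d - 2)*(d^3 - 13*d^2 + 56*d - 80) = (d - 5)*(d - 4)*(d - 2)*(d^2 - 9*d + 20) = (d - 5)*(d - 4)^2*(d - 2)*(d - 5)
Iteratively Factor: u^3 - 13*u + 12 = (u + 4)*(u^2 - 4*u + 3) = (u - 1)*(u + 4)*(u - 3)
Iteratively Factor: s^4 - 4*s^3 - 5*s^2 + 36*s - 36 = (s + 3)*(s^3 - 7*s^2 + 16*s - 12) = (s - 3)*(s + 3)*(s^2 - 4*s + 4) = (s - 3)*(s - 2)*(s + 3)*(s - 2)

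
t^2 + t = t*(t + 1)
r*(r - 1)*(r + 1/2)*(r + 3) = r^4 + 5*r^3/2 - 2*r^2 - 3*r/2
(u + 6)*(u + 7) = u^2 + 13*u + 42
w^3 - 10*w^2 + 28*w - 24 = (w - 6)*(w - 2)^2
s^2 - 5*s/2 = s*(s - 5/2)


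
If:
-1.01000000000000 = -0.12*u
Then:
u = 8.42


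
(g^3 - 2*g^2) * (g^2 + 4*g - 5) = g^5 + 2*g^4 - 13*g^3 + 10*g^2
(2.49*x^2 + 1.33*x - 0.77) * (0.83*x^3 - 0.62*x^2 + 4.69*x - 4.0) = 2.0667*x^5 - 0.4399*x^4 + 10.2144*x^3 - 3.2449*x^2 - 8.9313*x + 3.08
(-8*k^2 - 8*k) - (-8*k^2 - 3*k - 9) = 9 - 5*k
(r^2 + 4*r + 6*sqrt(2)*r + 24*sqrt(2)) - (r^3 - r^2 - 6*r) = -r^3 + 2*r^2 + 6*sqrt(2)*r + 10*r + 24*sqrt(2)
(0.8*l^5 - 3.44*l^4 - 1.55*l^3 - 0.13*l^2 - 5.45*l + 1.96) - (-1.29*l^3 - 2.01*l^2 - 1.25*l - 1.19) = 0.8*l^5 - 3.44*l^4 - 0.26*l^3 + 1.88*l^2 - 4.2*l + 3.15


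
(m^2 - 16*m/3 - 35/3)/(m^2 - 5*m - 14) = (m + 5/3)/(m + 2)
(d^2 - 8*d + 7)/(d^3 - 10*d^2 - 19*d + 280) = (d - 1)/(d^2 - 3*d - 40)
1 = 1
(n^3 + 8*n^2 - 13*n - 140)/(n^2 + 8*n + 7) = (n^2 + n - 20)/(n + 1)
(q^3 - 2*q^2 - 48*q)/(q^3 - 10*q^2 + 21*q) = (q^2 - 2*q - 48)/(q^2 - 10*q + 21)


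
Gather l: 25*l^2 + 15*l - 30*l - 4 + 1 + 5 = 25*l^2 - 15*l + 2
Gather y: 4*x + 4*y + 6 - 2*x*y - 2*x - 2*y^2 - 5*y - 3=2*x - 2*y^2 + y*(-2*x - 1) + 3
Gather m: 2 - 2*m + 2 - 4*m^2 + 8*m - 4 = -4*m^2 + 6*m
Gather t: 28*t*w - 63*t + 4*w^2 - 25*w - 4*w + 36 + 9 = t*(28*w - 63) + 4*w^2 - 29*w + 45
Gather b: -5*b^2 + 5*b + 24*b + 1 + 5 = -5*b^2 + 29*b + 6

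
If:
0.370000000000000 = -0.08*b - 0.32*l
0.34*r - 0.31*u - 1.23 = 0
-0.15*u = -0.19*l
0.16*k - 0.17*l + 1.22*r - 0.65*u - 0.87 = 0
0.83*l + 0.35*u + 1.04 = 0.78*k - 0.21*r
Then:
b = 16.91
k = -8.16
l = -5.38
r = -2.60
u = -6.82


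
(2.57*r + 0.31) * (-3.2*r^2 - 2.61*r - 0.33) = -8.224*r^3 - 7.6997*r^2 - 1.6572*r - 0.1023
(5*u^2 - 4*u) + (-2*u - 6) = 5*u^2 - 6*u - 6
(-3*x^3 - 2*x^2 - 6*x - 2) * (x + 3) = -3*x^4 - 11*x^3 - 12*x^2 - 20*x - 6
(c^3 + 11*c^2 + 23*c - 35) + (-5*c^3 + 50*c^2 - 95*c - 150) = -4*c^3 + 61*c^2 - 72*c - 185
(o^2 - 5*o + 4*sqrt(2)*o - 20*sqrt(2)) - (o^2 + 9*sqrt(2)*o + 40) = -5*sqrt(2)*o - 5*o - 40 - 20*sqrt(2)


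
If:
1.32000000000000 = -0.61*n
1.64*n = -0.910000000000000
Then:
No Solution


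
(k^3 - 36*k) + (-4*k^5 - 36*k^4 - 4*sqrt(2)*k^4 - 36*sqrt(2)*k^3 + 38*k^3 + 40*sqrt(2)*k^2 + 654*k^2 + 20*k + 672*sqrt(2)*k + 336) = -4*k^5 - 36*k^4 - 4*sqrt(2)*k^4 - 36*sqrt(2)*k^3 + 39*k^3 + 40*sqrt(2)*k^2 + 654*k^2 - 16*k + 672*sqrt(2)*k + 336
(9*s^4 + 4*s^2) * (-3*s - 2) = -27*s^5 - 18*s^4 - 12*s^3 - 8*s^2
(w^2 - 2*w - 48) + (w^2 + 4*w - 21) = 2*w^2 + 2*w - 69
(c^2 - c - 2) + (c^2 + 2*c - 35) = 2*c^2 + c - 37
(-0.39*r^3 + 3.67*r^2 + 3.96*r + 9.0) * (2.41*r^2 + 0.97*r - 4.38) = -0.9399*r^5 + 8.4664*r^4 + 14.8117*r^3 + 9.4566*r^2 - 8.6148*r - 39.42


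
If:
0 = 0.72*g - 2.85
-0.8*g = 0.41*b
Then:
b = -7.72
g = 3.96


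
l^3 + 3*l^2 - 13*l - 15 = (l - 3)*(l + 1)*(l + 5)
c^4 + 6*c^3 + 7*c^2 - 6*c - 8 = (c - 1)*(c + 1)*(c + 2)*(c + 4)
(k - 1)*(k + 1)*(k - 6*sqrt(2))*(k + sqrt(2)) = k^4 - 5*sqrt(2)*k^3 - 13*k^2 + 5*sqrt(2)*k + 12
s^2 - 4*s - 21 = (s - 7)*(s + 3)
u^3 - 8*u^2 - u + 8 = (u - 8)*(u - 1)*(u + 1)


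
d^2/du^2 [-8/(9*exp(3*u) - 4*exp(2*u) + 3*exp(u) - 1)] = 8*(-2*(27*exp(2*u) - 8*exp(u) + 3)^2*exp(u) + (81*exp(2*u) - 16*exp(u) + 3)*(9*exp(3*u) - 4*exp(2*u) + 3*exp(u) - 1))*exp(u)/(9*exp(3*u) - 4*exp(2*u) + 3*exp(u) - 1)^3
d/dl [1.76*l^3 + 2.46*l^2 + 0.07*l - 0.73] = 5.28*l^2 + 4.92*l + 0.07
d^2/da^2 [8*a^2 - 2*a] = 16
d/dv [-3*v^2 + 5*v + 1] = 5 - 6*v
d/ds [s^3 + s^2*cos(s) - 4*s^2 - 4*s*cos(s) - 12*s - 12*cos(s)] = -s^2*sin(s) + 3*s^2 + 4*s*sin(s) + 2*s*cos(s) - 8*s + 12*sin(s) - 4*cos(s) - 12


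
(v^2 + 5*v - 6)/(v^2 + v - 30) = (v - 1)/(v - 5)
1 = 1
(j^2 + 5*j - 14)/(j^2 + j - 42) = (j - 2)/(j - 6)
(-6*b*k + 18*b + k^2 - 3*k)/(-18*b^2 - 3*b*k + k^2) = (k - 3)/(3*b + k)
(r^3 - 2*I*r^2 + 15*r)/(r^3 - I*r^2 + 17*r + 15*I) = r/(r + I)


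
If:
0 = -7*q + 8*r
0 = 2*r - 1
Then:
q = 4/7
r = 1/2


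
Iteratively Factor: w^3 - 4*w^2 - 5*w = (w + 1)*(w^2 - 5*w) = (w - 5)*(w + 1)*(w)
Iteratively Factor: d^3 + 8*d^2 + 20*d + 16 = (d + 4)*(d^2 + 4*d + 4) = (d + 2)*(d + 4)*(d + 2)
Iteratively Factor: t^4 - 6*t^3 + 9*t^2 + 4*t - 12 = (t - 2)*(t^3 - 4*t^2 + t + 6) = (t - 3)*(t - 2)*(t^2 - t - 2) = (t - 3)*(t - 2)*(t + 1)*(t - 2)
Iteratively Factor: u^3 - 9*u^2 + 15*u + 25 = (u + 1)*(u^2 - 10*u + 25) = (u - 5)*(u + 1)*(u - 5)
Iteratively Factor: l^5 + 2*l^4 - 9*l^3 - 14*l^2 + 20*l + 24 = (l + 3)*(l^4 - l^3 - 6*l^2 + 4*l + 8) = (l - 2)*(l + 3)*(l^3 + l^2 - 4*l - 4) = (l - 2)^2*(l + 3)*(l^2 + 3*l + 2) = (l - 2)^2*(l + 2)*(l + 3)*(l + 1)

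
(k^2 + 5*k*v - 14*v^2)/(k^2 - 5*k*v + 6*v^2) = (-k - 7*v)/(-k + 3*v)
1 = 1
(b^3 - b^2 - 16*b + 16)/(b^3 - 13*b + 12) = (b - 4)/(b - 3)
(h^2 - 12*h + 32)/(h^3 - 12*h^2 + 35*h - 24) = (h - 4)/(h^2 - 4*h + 3)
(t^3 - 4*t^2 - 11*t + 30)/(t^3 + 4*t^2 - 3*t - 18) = (t - 5)/(t + 3)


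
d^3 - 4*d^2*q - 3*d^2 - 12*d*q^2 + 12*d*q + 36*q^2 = (d - 3)*(d - 6*q)*(d + 2*q)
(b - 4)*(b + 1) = b^2 - 3*b - 4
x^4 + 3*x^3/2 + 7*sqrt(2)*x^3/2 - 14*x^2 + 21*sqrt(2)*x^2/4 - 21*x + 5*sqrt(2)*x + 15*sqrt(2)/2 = (x + 3/2)*(x - sqrt(2))*(x - sqrt(2)/2)*(x + 5*sqrt(2))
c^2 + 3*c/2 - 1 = (c - 1/2)*(c + 2)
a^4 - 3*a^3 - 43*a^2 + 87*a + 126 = (a - 7)*(a - 3)*(a + 1)*(a + 6)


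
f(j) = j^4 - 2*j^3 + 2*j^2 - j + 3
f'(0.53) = 0.03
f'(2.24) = 22.81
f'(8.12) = 1777.42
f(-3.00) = 159.00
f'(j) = 4*j^3 - 6*j^2 + 4*j - 1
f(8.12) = 3403.32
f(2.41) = 17.95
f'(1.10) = 1.46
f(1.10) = 3.12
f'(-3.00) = -175.00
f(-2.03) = 46.98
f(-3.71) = 325.82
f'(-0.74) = -8.87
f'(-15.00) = -14911.00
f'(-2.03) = -67.31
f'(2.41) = 29.78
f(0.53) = 2.81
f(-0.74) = 5.95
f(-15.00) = 57843.00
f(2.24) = 13.49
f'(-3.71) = -302.68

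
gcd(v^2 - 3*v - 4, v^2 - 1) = v + 1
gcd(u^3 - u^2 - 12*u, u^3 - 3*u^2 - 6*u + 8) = u - 4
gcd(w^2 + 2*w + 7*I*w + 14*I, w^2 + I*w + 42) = w + 7*I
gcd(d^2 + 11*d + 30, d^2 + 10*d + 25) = d + 5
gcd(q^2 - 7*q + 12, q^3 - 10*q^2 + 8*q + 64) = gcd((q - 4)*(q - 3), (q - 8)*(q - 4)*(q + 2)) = q - 4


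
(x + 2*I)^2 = x^2 + 4*I*x - 4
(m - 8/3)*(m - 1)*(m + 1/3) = m^3 - 10*m^2/3 + 13*m/9 + 8/9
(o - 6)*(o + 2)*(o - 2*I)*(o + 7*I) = o^4 - 4*o^3 + 5*I*o^3 + 2*o^2 - 20*I*o^2 - 56*o - 60*I*o - 168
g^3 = g^3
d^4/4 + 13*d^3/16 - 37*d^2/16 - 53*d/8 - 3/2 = (d/4 + 1)*(d - 3)*(d + 1/4)*(d + 2)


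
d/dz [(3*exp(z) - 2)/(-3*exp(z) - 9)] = -11*exp(z)/(3*(exp(z) + 3)^2)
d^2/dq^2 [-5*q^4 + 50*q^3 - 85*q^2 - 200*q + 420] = -60*q^2 + 300*q - 170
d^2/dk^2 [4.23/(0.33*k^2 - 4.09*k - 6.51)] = (0.921294*k^2 - 11.418462*k - 4.23*(0.66*k - 4.09)*(1.32*k - 8.18) - 18.174618)/(-0.33*k^2 + 4.09*k + 6.51)^3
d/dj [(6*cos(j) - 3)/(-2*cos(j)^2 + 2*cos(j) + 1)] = 12*(sin(j)^2 + cos(j) - 2)*sin(j)/(2*cos(j) - cos(2*j))^2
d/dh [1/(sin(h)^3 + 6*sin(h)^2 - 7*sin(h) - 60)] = (-3*sin(h)^2 - 12*sin(h) + 7)*cos(h)/(sin(h)^3 + 6*sin(h)^2 - 7*sin(h) - 60)^2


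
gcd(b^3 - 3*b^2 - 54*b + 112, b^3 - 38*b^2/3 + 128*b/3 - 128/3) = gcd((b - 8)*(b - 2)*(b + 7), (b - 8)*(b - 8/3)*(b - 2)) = b^2 - 10*b + 16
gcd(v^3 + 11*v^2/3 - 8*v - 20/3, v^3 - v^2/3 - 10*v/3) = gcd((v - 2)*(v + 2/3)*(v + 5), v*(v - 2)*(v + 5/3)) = v - 2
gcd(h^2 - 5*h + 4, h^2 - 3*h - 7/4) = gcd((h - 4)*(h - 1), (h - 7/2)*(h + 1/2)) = 1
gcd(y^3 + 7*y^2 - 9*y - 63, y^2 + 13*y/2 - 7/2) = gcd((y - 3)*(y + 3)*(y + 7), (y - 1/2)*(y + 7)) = y + 7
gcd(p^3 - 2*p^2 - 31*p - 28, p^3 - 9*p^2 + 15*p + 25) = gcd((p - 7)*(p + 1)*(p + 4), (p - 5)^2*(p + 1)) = p + 1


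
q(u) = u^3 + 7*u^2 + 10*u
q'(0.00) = 10.00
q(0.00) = 0.00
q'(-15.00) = 475.00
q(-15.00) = -1950.00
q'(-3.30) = -3.53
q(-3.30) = 7.29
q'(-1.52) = -4.35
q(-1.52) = -2.54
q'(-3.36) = -3.17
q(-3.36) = 7.49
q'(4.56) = 136.22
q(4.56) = 285.97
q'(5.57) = 181.05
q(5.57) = 445.68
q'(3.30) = 88.87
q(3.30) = 145.17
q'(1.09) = 28.82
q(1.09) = 20.51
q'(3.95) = 112.11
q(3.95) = 210.35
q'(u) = 3*u^2 + 14*u + 10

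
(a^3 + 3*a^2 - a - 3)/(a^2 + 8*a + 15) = (a^2 - 1)/(a + 5)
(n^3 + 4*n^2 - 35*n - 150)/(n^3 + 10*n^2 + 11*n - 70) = (n^2 - n - 30)/(n^2 + 5*n - 14)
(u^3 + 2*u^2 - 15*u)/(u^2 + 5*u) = u - 3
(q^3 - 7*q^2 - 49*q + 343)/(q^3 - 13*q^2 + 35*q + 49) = (q + 7)/(q + 1)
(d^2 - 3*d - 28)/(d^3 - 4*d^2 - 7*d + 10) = (d^2 - 3*d - 28)/(d^3 - 4*d^2 - 7*d + 10)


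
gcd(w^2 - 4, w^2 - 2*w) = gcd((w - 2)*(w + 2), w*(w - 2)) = w - 2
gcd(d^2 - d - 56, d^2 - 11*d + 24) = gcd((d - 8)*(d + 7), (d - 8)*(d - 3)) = d - 8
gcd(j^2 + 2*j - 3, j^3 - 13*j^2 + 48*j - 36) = j - 1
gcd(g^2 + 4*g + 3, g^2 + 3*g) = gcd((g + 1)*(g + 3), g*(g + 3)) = g + 3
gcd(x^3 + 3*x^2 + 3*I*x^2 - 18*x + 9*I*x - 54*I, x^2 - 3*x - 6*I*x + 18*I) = x - 3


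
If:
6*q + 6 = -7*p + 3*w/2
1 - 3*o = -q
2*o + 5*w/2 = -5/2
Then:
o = -5*w/4 - 5/4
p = 24*w/7 + 45/14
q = -15*w/4 - 19/4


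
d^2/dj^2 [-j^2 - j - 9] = -2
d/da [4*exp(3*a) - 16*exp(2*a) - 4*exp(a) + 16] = (12*exp(2*a) - 32*exp(a) - 4)*exp(a)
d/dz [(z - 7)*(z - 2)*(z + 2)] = 3*z^2 - 14*z - 4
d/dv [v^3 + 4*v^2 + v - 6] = 3*v^2 + 8*v + 1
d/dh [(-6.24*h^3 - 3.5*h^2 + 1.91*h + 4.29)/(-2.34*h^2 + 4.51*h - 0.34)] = (14.6016*h^4 - 56.2848*h^3 - 4.9508*h^2 + 22.4572*h - 19.9973)/(5.4756*h^4 - 21.1068*h^3 + 21.9313*h^2 - 3.0668*h + 0.1156)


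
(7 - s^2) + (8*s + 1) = -s^2 + 8*s + 8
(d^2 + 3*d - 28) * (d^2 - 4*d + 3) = d^4 - d^3 - 37*d^2 + 121*d - 84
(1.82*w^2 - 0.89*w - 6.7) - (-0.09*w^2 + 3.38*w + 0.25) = 1.91*w^2 - 4.27*w - 6.95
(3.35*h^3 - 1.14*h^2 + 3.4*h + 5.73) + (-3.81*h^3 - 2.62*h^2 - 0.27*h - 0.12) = -0.46*h^3 - 3.76*h^2 + 3.13*h + 5.61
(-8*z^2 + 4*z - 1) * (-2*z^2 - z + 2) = 16*z^4 - 18*z^2 + 9*z - 2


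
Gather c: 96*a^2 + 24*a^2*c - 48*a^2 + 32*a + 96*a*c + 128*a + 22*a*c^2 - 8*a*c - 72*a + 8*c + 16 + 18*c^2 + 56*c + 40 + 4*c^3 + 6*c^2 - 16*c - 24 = 48*a^2 + 88*a + 4*c^3 + c^2*(22*a + 24) + c*(24*a^2 + 88*a + 48) + 32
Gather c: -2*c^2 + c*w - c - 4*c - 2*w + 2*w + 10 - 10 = -2*c^2 + c*(w - 5)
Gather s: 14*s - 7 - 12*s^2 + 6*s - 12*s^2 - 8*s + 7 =-24*s^2 + 12*s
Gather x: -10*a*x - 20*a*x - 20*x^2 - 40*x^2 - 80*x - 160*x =-60*x^2 + x*(-30*a - 240)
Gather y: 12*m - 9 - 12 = 12*m - 21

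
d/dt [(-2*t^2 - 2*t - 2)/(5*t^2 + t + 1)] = 8*t*(t + 2)/(25*t^4 + 10*t^3 + 11*t^2 + 2*t + 1)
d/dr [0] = 0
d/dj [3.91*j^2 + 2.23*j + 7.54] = 7.82*j + 2.23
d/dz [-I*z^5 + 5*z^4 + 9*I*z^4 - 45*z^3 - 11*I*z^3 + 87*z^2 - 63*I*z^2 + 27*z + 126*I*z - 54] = -5*I*z^4 + z^3*(20 + 36*I) + z^2*(-135 - 33*I) + z*(174 - 126*I) + 27 + 126*I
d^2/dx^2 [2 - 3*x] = 0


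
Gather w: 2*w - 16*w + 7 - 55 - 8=-14*w - 56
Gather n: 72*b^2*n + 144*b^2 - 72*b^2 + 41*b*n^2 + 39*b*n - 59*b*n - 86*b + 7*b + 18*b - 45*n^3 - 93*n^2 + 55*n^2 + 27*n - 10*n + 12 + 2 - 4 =72*b^2 - 61*b - 45*n^3 + n^2*(41*b - 38) + n*(72*b^2 - 20*b + 17) + 10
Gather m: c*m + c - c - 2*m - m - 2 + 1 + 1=m*(c - 3)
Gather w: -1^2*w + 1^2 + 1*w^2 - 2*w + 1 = w^2 - 3*w + 2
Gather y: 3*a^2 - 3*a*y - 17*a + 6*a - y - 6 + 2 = 3*a^2 - 11*a + y*(-3*a - 1) - 4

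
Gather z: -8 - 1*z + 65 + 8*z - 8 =7*z + 49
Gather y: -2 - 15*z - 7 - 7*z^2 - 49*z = -7*z^2 - 64*z - 9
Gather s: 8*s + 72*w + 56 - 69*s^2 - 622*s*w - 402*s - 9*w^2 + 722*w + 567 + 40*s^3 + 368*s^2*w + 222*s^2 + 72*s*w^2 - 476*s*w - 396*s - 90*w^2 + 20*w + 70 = 40*s^3 + s^2*(368*w + 153) + s*(72*w^2 - 1098*w - 790) - 99*w^2 + 814*w + 693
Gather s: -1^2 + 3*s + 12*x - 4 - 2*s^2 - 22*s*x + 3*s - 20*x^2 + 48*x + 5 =-2*s^2 + s*(6 - 22*x) - 20*x^2 + 60*x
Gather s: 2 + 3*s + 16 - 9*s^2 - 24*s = -9*s^2 - 21*s + 18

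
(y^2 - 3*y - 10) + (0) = y^2 - 3*y - 10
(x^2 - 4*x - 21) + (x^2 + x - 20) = 2*x^2 - 3*x - 41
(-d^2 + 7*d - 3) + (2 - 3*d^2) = -4*d^2 + 7*d - 1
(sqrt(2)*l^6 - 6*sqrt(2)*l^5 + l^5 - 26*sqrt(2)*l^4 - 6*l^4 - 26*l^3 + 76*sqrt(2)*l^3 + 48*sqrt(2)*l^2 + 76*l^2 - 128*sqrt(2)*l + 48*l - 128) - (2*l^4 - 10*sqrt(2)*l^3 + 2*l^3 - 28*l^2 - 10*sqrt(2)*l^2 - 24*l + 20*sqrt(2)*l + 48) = sqrt(2)*l^6 - 6*sqrt(2)*l^5 + l^5 - 26*sqrt(2)*l^4 - 8*l^4 - 28*l^3 + 86*sqrt(2)*l^3 + 58*sqrt(2)*l^2 + 104*l^2 - 148*sqrt(2)*l + 72*l - 176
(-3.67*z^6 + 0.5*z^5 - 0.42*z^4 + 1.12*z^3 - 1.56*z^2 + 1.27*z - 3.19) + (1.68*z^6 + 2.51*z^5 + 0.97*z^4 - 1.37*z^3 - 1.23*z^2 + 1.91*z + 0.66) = -1.99*z^6 + 3.01*z^5 + 0.55*z^4 - 0.25*z^3 - 2.79*z^2 + 3.18*z - 2.53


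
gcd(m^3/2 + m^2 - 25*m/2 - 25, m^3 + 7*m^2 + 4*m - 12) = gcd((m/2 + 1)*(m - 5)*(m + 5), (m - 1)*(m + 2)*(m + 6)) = m + 2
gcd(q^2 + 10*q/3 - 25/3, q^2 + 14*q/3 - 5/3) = q + 5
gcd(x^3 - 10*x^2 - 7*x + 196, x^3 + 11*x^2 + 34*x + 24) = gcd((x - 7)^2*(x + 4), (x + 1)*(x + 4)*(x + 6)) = x + 4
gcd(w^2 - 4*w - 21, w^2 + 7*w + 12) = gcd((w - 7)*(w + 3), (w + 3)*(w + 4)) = w + 3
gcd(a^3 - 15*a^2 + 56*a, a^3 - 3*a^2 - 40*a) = a^2 - 8*a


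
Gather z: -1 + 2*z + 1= 2*z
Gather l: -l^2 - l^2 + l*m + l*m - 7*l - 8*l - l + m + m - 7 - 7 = -2*l^2 + l*(2*m - 16) + 2*m - 14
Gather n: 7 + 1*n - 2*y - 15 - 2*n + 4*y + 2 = -n + 2*y - 6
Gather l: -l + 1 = 1 - l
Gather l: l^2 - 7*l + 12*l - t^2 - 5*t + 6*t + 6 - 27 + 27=l^2 + 5*l - t^2 + t + 6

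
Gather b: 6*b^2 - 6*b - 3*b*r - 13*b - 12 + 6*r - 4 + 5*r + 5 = 6*b^2 + b*(-3*r - 19) + 11*r - 11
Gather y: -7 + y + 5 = y - 2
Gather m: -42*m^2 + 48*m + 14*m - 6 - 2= -42*m^2 + 62*m - 8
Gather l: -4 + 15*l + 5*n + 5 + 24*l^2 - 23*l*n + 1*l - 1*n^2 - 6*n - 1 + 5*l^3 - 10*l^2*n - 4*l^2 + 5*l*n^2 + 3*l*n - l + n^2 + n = 5*l^3 + l^2*(20 - 10*n) + l*(5*n^2 - 20*n + 15)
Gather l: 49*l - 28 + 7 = 49*l - 21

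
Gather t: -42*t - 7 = -42*t - 7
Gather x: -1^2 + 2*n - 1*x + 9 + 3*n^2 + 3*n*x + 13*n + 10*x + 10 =3*n^2 + 15*n + x*(3*n + 9) + 18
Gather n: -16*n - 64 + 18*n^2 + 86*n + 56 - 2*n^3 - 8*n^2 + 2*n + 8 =-2*n^3 + 10*n^2 + 72*n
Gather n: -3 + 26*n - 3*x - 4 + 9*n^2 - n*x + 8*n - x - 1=9*n^2 + n*(34 - x) - 4*x - 8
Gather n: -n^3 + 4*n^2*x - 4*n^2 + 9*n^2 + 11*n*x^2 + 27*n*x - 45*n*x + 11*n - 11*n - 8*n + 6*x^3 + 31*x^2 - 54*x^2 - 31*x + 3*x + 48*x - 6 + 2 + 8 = -n^3 + n^2*(4*x + 5) + n*(11*x^2 - 18*x - 8) + 6*x^3 - 23*x^2 + 20*x + 4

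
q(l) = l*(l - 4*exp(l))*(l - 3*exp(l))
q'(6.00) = 25254303.39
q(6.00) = 11616896.93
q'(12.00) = 7946545239750.33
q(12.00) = 3814269531595.71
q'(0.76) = 108.60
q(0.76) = 33.49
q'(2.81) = 20368.83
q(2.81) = 8407.10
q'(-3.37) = 32.88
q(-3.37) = -41.05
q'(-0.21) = 6.84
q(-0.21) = -1.92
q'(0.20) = 21.42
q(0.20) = 3.25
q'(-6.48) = 125.66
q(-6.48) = -272.55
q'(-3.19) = 29.32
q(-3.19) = -35.46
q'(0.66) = 81.75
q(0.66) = 24.04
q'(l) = l*(1 - 4*exp(l))*(l - 3*exp(l)) + l*(1 - 3*exp(l))*(l - 4*exp(l)) + (l - 4*exp(l))*(l - 3*exp(l)) = -7*l^2*exp(l) + 3*l^2 + 24*l*exp(2*l) - 14*l*exp(l) + 12*exp(2*l)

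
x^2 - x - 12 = (x - 4)*(x + 3)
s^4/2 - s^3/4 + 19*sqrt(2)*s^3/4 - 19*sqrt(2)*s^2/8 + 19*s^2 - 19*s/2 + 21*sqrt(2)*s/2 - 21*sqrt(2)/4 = (s/2 + sqrt(2)/2)*(s - 1/2)*(s + 3*sqrt(2)/2)*(s + 7*sqrt(2))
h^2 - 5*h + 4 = (h - 4)*(h - 1)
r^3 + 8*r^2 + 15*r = r*(r + 3)*(r + 5)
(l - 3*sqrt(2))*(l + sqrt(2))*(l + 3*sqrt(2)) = l^3 + sqrt(2)*l^2 - 18*l - 18*sqrt(2)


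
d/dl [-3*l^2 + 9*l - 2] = 9 - 6*l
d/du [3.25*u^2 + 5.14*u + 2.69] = 6.5*u + 5.14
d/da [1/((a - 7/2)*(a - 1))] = 2*(9 - 4*a)/(4*a^4 - 36*a^3 + 109*a^2 - 126*a + 49)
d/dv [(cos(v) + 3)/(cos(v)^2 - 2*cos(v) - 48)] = (cos(v)^2 + 6*cos(v) + 42)*sin(v)/(sin(v)^2 + 2*cos(v) + 47)^2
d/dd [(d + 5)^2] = 2*d + 10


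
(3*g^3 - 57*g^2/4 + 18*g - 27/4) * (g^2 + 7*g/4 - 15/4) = 3*g^5 - 9*g^4 - 291*g^3/16 + 1251*g^2/16 - 1269*g/16 + 405/16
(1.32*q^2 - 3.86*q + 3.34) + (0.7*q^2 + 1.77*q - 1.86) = 2.02*q^2 - 2.09*q + 1.48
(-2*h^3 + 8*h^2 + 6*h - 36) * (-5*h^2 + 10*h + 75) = 10*h^5 - 60*h^4 - 100*h^3 + 840*h^2 + 90*h - 2700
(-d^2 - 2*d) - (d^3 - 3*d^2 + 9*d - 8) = -d^3 + 2*d^2 - 11*d + 8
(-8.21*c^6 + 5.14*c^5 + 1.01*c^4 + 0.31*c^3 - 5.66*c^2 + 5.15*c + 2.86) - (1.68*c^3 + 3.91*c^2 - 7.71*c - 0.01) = -8.21*c^6 + 5.14*c^5 + 1.01*c^4 - 1.37*c^3 - 9.57*c^2 + 12.86*c + 2.87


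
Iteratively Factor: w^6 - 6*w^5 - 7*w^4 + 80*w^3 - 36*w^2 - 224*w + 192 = (w - 4)*(w^5 - 2*w^4 - 15*w^3 + 20*w^2 + 44*w - 48) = (w - 4)^2*(w^4 + 2*w^3 - 7*w^2 - 8*w + 12) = (w - 4)^2*(w - 2)*(w^3 + 4*w^2 + w - 6) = (w - 4)^2*(w - 2)*(w + 3)*(w^2 + w - 2) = (w - 4)^2*(w - 2)*(w - 1)*(w + 3)*(w + 2)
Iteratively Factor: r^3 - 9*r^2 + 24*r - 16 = (r - 4)*(r^2 - 5*r + 4) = (r - 4)^2*(r - 1)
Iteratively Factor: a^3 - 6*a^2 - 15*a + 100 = (a - 5)*(a^2 - a - 20) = (a - 5)^2*(a + 4)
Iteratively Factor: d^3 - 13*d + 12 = (d - 3)*(d^2 + 3*d - 4) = (d - 3)*(d + 4)*(d - 1)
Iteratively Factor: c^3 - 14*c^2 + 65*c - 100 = (c - 5)*(c^2 - 9*c + 20) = (c - 5)^2*(c - 4)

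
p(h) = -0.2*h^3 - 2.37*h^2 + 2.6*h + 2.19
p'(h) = -0.6*h^2 - 4.74*h + 2.6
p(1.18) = 1.63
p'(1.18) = -3.83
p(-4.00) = -33.33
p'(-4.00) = 11.96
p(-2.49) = -15.89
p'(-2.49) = 10.68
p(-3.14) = -23.15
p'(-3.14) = 11.57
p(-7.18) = -64.63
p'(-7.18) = 5.70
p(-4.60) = -40.45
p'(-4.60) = 11.71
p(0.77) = 2.70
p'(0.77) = -1.41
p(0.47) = 2.87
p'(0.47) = 0.24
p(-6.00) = -55.53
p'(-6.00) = 9.44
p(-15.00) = 104.94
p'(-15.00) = -61.30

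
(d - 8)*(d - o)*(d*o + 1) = d^3*o - d^2*o^2 - 8*d^2*o + d^2 + 8*d*o^2 - d*o - 8*d + 8*o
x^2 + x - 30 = (x - 5)*(x + 6)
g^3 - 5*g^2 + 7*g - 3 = (g - 3)*(g - 1)^2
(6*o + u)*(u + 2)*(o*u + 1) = 6*o^2*u^2 + 12*o^2*u + o*u^3 + 2*o*u^2 + 6*o*u + 12*o + u^2 + 2*u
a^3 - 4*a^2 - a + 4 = (a - 4)*(a - 1)*(a + 1)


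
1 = 1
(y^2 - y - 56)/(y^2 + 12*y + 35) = (y - 8)/(y + 5)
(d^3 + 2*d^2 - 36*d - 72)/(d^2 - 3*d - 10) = (d^2 - 36)/(d - 5)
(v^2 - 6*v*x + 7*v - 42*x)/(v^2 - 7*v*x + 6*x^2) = (-v - 7)/(-v + x)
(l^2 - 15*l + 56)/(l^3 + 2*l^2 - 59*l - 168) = (l - 7)/(l^2 + 10*l + 21)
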